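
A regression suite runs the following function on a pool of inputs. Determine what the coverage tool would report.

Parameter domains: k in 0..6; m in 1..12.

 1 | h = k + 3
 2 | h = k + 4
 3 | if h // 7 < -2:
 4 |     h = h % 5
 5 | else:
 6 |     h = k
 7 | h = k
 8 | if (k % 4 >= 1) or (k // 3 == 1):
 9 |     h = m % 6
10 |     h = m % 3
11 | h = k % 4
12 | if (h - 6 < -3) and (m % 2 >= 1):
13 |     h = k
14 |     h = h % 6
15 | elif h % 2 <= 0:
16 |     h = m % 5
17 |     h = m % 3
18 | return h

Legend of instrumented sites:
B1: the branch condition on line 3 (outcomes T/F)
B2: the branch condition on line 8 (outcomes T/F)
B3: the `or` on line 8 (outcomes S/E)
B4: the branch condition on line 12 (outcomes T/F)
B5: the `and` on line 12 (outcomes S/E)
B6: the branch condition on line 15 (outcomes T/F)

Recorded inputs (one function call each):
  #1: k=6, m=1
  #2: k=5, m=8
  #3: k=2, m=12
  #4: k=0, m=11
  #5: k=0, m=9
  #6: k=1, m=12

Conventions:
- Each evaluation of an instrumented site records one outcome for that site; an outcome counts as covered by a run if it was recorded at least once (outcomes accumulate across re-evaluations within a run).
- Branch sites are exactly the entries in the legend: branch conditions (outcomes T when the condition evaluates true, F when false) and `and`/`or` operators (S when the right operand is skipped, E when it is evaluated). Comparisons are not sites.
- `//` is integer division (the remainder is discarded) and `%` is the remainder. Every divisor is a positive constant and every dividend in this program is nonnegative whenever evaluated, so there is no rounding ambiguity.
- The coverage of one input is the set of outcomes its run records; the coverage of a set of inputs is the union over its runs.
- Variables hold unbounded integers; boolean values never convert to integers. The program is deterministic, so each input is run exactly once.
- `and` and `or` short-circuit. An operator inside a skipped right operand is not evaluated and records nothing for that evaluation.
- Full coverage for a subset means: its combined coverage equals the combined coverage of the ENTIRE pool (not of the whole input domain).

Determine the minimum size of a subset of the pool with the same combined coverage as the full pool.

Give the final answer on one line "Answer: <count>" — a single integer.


test 1 (k=6, m=1) hits B1=F, B2=T, B3=S, B4=T, B5=E
test 2 (k=5, m=8) hits B1=F, B2=T, B3=S, B4=F, B5=E, B6=F
test 3 (k=2, m=12) hits B1=F, B2=T, B3=S, B4=F, B5=E, B6=T
test 4 (k=0, m=11) hits B1=F, B2=F, B3=E, B4=T, B5=E
test 5 (k=0, m=9) hits B1=F, B2=F, B3=E, B4=T, B5=E
test 6 (k=1, m=12) hits B1=F, B2=T, B3=S, B4=F, B5=E, B6=F
union over all inputs: B1=F, B2=T, B2=F, B3=S, B3=E, B4=T, B4=F, B5=E, B6=T, B6=F (10 outcomes)
size 1 is not enough: best union over all size-1 subsets is 6/10
size 2 is not enough: best union over all size-2 subsets is 9/10
the canonical winner is {2, 3, 4}: size 3, full 10-outcome coverage, earliest index list among size-3 covers
Answer: 3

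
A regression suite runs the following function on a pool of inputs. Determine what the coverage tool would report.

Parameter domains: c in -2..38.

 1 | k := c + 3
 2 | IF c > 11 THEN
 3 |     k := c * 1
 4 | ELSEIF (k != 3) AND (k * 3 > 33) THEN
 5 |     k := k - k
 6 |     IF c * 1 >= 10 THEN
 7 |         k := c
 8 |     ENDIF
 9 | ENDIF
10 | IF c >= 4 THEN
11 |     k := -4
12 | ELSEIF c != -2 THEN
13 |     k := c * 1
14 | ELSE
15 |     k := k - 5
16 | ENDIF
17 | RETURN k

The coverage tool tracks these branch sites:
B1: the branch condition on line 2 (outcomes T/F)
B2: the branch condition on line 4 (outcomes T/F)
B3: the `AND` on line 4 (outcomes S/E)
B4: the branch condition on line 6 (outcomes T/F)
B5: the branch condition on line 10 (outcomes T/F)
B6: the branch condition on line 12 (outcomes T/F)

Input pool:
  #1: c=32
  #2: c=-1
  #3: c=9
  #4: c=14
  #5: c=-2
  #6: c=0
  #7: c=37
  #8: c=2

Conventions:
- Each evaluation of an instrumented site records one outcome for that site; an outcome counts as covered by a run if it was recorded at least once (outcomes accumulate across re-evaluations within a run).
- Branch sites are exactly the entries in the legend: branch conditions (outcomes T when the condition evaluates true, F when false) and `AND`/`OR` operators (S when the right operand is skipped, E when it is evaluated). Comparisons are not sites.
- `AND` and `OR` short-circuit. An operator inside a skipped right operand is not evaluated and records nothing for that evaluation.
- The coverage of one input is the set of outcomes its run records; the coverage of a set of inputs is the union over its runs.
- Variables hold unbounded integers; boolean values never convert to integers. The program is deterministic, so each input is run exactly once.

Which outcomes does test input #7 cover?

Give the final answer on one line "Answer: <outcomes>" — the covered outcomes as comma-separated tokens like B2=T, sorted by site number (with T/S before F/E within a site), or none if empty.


Tracing the run of input #7 (c=37):
  B1->T, B5->T
deduplicating events, the covered set is: B1=T, B5=T
Answer: B1=T, B5=T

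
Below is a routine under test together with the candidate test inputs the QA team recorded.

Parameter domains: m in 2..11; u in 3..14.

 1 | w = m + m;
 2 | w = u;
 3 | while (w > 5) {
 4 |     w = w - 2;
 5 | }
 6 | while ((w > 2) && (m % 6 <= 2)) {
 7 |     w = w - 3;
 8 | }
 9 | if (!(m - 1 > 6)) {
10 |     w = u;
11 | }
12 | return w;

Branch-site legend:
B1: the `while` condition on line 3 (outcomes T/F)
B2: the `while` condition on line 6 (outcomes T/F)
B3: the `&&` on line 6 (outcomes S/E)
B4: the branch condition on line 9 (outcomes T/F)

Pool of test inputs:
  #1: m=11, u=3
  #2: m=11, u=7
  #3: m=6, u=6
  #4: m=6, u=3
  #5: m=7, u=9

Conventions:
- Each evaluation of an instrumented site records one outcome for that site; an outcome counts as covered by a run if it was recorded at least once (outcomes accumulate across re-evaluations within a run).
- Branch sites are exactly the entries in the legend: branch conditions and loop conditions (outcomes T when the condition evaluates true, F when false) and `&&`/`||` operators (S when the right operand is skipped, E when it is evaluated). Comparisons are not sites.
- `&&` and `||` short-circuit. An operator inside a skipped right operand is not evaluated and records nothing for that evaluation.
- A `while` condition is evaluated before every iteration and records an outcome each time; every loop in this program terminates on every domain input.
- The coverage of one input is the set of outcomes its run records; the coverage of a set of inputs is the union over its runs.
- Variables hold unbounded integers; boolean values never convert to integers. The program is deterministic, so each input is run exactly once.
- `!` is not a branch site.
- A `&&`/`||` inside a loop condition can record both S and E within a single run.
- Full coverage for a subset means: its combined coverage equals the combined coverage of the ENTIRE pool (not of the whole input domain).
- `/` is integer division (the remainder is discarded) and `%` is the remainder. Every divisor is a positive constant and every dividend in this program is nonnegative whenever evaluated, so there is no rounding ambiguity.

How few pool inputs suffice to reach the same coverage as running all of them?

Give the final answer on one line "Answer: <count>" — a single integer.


input #1 (m=11, u=3): events B1->F, B3->E, B2->F, B4->F; covers B1=F, B2=F, B3=E, B4=F
input #2 (m=11, u=7): events B1->T, B1->F, B3->E, B2->F, B4->F; covers B1=T, B1=F, B2=F, B3=E, B4=F
input #3 (m=6, u=6): events B1->T, B1->F, B3->E, B2->T, B3->S, B2->F, B4->T; covers B1=T, B1=F, B2=T, B2=F, B3=S, B3=E, B4=T
input #4 (m=6, u=3): events B1->F, B3->E, B2->T, B3->S, B2->F, B4->T; covers B1=F, B2=T, B2=F, B3=S, B3=E, B4=T
input #5 (m=7, u=9): events B1->T, B1->T, B1->F, B3->E, B2->T, B3->S, B2->F, B4->T; covers B1=T, B1=F, B2=T, B2=F, B3=S, B3=E, B4=T
pool-wide coverage (8 outcomes): B1=T, B1=F, B2=T, B2=F, B3=S, B3=E, B4=T, B4=F
checked all size-1 subsets: none covers 8 outcomes (max 7/8)
inputs {1, 3} (size 2) cover everything; no size-2 subset with a lexicographically smaller index list covers all 8
Answer: 2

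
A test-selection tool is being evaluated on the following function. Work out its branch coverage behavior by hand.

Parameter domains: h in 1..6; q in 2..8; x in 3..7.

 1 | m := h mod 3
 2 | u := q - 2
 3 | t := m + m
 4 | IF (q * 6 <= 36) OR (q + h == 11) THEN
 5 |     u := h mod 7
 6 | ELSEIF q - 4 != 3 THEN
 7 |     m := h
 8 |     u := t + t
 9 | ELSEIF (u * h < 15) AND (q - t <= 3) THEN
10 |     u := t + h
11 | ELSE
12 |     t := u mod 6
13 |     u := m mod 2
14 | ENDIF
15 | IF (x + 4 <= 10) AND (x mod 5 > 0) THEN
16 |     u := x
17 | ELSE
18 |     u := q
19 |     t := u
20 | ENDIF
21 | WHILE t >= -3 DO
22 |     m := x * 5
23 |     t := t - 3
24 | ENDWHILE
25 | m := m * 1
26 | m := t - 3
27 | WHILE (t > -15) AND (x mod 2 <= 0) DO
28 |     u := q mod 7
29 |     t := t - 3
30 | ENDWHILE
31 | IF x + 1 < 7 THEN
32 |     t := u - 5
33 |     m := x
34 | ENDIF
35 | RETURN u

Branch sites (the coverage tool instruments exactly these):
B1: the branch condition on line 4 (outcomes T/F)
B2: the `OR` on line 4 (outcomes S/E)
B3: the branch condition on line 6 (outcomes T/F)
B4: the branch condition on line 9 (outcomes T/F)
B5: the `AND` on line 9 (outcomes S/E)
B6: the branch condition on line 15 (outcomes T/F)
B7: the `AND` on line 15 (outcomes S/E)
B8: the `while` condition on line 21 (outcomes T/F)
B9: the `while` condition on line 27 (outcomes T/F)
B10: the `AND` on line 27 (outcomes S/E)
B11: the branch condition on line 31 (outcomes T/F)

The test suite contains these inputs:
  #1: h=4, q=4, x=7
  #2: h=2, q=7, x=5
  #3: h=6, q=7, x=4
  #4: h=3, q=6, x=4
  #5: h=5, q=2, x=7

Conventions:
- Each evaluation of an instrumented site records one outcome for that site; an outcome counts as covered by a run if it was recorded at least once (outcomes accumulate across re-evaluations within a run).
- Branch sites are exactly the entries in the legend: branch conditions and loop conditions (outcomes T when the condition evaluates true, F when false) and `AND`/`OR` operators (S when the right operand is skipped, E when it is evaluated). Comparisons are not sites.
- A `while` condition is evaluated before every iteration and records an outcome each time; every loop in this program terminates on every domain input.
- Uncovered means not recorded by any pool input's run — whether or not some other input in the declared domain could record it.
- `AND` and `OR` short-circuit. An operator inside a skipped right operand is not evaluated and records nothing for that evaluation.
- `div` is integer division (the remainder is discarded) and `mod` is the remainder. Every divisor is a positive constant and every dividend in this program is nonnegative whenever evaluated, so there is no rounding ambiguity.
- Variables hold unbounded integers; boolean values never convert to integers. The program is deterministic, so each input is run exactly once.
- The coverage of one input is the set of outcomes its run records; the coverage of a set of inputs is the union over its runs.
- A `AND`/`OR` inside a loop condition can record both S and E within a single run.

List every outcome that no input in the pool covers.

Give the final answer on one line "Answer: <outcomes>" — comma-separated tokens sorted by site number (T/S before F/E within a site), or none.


input #1 (h=4, q=4, x=7): events B2->S, B1->T, B7->S, B6->F, B8->T, B8->T, B8->T, B8->F, B10->E, B9->F, B11->F; covers B1=T, B2=S, B6=F, B7=S, B8=T, B8=F, B9=F, B10=E, B11=F
input #2 (h=2, q=7, x=5): events B2->E, B1->F, B3->F, B5->E, B4->T, B7->E, B6->F, B8->T, B8->T, B8->T, B8->T, B8->F, B10->E, B9->F, ...; covers B1=F, B2=E, B3=F, B4=T, B5=E, B6=F, B7=E, B8=T, B8=F, B9=F, B10=E, B11=T
input #3 (h=6, q=7, x=4): events B2->E, B1->F, B3->F, B5->S, B4->F, B7->E, B6->T, B8->T, B8->T, B8->T, B8->F, B10->E, B9->T, B10->E, ...; covers B1=F, B2=E, B3=F, B4=F, B5=S, B6=T, B7=E, B8=T, B8=F, B9=T, B9=F, B10=S, B10=E, B11=T
input #4 (h=3, q=6, x=4): events B2->S, B1->T, B7->E, B6->T, B8->T, B8->T, B8->F, B10->E, B9->T, B10->E, B9->T, B10->E, B9->T, B10->S, ...; covers B1=T, B2=S, B6=T, B7=E, B8=T, B8=F, B9=T, B9=F, B10=S, B10=E, B11=T
input #5 (h=5, q=2, x=7): events B2->S, B1->T, B7->S, B6->F, B8->T, B8->T, B8->F, B10->E, B9->F, B11->F; covers B1=T, B2=S, B6=F, B7=S, B8=T, B8=F, B9=F, B10=E, B11=F
union over the pool: B1=T, B1=F, B2=S, B2=E, B3=F, B4=T, B4=F, B5=S, B5=E, B6=T, B6=F, B7=S, B7=E, B8=T, B8=F, B9=T, B9=F, B10=S, B10=E, B11=T, B11=F
uncovered (1 of 22): B3=T
Answer: B3=T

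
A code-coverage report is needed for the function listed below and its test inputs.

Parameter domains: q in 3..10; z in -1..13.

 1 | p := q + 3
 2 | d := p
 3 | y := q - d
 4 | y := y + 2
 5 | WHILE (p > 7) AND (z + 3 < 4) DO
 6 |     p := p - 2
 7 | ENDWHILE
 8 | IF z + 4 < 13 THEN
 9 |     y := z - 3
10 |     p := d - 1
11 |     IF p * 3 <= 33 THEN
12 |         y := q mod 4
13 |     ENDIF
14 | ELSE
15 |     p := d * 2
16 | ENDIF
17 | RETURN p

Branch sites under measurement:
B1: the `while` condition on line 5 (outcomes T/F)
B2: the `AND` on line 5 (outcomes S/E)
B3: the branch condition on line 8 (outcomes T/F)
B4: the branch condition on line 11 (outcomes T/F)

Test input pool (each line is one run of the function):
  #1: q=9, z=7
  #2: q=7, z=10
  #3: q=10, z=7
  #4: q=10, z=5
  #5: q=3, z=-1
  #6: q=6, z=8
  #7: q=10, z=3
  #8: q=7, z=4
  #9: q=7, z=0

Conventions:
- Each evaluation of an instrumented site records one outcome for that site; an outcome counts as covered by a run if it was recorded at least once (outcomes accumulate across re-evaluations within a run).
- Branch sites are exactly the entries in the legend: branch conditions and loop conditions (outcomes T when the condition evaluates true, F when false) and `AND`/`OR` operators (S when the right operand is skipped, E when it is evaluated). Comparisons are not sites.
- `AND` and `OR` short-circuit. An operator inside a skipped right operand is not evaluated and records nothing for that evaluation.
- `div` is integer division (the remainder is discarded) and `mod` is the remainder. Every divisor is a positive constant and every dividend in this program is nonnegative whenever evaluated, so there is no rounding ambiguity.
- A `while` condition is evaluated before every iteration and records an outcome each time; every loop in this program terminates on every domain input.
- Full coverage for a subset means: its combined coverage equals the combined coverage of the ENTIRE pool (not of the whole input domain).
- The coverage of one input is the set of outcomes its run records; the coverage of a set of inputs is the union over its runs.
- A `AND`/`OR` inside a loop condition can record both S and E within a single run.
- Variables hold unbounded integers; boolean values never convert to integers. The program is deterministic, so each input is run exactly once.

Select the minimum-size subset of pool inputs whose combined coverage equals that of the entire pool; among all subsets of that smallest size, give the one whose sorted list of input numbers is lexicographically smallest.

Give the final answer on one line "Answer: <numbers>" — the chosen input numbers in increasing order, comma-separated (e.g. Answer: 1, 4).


#1 (q=9, z=7) -> covered: B1=F, B2=E, B3=T, B4=T
#2 (q=7, z=10) -> covered: B1=F, B2=E, B3=F
#3 (q=10, z=7) -> covered: B1=F, B2=E, B3=T, B4=F
#4 (q=10, z=5) -> covered: B1=F, B2=E, B3=T, B4=F
#5 (q=3, z=-1) -> covered: B1=F, B2=S, B3=T, B4=T
#6 (q=6, z=8) -> covered: B1=F, B2=E, B3=T, B4=T
#7 (q=10, z=3) -> covered: B1=F, B2=E, B3=T, B4=F
#8 (q=7, z=4) -> covered: B1=F, B2=E, B3=T, B4=T
#9 (q=7, z=0) -> covered: B1=T, B1=F, B2=S, B2=E, B3=T, B4=T
the full pool covers 8 outcomes: B1=T, B1=F, B2=S, B2=E, B3=T, B3=F, B4=T, B4=F
size 1 is not enough: best union over all size-1 subsets is 6/8
size 2 is not enough: best union over all size-2 subsets is 7/8
size 3: inputs {2, 3, 9} cover all 8 outcomes, and no lexicographically smaller subset of this size does
Answer: 2, 3, 9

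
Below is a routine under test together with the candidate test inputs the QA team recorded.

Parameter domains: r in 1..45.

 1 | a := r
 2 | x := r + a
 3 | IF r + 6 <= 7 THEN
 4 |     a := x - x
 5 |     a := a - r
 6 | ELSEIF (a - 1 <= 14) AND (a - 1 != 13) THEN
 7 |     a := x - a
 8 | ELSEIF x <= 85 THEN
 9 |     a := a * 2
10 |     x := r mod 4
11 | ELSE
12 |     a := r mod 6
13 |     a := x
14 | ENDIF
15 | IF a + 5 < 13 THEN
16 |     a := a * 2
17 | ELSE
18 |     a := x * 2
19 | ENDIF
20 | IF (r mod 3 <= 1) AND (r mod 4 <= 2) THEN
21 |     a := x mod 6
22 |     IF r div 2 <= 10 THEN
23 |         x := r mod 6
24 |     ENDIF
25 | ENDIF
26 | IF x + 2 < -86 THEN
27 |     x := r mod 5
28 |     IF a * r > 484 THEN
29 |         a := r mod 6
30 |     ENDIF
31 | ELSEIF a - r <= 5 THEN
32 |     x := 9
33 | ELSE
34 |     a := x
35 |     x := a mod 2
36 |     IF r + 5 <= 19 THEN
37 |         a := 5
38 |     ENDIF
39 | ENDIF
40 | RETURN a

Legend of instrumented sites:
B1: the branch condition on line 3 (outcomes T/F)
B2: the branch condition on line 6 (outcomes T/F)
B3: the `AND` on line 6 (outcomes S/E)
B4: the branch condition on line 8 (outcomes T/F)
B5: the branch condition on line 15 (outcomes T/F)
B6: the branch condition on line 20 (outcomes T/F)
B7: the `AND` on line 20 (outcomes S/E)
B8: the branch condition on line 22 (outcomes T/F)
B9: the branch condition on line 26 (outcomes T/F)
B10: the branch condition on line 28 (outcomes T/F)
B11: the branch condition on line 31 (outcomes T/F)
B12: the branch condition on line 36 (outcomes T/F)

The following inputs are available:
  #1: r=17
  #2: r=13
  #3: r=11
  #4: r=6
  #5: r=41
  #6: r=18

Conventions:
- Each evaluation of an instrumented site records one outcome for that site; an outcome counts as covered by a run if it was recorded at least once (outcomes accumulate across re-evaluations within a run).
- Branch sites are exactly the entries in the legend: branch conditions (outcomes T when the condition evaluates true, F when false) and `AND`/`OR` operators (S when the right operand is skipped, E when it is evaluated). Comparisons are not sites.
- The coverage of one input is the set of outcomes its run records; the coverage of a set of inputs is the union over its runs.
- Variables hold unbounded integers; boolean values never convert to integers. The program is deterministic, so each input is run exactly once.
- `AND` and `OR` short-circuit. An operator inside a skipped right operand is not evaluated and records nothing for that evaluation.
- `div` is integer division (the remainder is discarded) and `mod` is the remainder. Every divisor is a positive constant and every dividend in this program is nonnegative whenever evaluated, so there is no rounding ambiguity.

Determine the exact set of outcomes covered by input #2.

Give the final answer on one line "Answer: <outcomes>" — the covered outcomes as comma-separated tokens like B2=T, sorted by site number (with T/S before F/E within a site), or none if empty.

Running input #2 (r=13), event by event:
  B1->F, B3->E, B2->T, B5->F, B7->E, B6->T, B8->T, B9->F, B11->T
as a set, this run covers: B1=F, B2=T, B3=E, B5=F, B6=T, B7=E, B8=T, B9=F, B11=T

Answer: B1=F, B2=T, B3=E, B5=F, B6=T, B7=E, B8=T, B9=F, B11=T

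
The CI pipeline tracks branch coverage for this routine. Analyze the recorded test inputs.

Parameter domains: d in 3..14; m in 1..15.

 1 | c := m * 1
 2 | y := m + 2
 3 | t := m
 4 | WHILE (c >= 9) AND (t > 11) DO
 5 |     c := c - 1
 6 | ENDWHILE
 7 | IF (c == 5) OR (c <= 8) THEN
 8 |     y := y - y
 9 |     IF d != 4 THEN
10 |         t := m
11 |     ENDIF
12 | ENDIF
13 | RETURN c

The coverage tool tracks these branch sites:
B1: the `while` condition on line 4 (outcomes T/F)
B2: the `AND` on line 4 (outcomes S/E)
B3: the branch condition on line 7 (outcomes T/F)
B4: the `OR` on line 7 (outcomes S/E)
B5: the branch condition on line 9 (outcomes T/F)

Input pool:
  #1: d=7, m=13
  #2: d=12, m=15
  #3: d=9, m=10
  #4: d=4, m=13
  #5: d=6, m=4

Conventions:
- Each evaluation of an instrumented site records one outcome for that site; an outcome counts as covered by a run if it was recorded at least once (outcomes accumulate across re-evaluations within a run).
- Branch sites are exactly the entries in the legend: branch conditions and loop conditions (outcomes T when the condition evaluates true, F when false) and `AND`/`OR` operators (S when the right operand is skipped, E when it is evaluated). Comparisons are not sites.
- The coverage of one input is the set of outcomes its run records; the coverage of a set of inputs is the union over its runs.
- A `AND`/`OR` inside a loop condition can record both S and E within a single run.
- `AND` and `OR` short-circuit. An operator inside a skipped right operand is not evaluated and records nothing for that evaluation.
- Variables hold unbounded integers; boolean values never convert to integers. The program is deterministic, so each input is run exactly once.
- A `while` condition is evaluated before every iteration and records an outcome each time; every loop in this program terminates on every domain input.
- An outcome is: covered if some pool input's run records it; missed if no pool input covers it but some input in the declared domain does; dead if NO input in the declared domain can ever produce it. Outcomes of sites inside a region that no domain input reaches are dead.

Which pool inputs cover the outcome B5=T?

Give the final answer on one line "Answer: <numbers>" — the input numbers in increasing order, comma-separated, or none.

input #1 (d=7, m=13): produces B5=T
input #2 (d=12, m=15): produces B5=T
input #3 (d=9, m=10): does not produce B5=T
input #4 (d=4, m=13): does not produce B5=T
input #5 (d=6, m=4): produces B5=T

Answer: 1, 2, 5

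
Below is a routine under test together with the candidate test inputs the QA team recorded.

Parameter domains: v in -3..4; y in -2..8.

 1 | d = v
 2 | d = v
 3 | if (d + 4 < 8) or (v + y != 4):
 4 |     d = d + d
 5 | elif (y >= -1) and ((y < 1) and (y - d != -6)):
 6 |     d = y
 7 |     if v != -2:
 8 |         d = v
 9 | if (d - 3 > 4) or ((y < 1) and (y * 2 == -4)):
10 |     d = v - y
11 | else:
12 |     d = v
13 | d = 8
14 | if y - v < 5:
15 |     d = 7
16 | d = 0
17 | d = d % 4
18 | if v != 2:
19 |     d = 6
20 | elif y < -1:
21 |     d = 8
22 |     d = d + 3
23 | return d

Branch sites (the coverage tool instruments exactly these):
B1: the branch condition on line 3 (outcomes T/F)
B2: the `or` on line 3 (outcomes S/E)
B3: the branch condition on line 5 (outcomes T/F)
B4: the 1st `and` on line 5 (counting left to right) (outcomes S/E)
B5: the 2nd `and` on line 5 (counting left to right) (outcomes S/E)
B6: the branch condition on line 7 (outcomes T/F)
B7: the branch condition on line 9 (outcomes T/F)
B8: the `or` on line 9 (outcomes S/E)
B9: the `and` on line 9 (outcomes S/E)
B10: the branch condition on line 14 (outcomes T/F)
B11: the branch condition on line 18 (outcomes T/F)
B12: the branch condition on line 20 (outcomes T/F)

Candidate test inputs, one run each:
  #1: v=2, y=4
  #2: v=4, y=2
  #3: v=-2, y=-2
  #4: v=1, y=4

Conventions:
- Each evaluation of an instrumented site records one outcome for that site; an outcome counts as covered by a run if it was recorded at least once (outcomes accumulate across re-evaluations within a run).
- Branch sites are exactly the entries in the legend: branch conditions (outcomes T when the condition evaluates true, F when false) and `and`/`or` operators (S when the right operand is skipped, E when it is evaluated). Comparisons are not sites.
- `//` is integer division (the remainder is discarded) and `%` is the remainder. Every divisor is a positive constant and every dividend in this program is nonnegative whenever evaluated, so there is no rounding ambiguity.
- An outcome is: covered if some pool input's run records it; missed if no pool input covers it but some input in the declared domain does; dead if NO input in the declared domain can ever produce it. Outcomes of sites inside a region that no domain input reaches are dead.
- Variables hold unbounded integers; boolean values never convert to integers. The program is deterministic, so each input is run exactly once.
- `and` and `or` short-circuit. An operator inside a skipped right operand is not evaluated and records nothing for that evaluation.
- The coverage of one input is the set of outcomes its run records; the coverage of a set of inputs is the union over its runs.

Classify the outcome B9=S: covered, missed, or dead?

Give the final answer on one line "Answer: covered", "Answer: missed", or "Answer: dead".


B9=S is recorded by pool input(s) 1, 4 -> covered
Answer: covered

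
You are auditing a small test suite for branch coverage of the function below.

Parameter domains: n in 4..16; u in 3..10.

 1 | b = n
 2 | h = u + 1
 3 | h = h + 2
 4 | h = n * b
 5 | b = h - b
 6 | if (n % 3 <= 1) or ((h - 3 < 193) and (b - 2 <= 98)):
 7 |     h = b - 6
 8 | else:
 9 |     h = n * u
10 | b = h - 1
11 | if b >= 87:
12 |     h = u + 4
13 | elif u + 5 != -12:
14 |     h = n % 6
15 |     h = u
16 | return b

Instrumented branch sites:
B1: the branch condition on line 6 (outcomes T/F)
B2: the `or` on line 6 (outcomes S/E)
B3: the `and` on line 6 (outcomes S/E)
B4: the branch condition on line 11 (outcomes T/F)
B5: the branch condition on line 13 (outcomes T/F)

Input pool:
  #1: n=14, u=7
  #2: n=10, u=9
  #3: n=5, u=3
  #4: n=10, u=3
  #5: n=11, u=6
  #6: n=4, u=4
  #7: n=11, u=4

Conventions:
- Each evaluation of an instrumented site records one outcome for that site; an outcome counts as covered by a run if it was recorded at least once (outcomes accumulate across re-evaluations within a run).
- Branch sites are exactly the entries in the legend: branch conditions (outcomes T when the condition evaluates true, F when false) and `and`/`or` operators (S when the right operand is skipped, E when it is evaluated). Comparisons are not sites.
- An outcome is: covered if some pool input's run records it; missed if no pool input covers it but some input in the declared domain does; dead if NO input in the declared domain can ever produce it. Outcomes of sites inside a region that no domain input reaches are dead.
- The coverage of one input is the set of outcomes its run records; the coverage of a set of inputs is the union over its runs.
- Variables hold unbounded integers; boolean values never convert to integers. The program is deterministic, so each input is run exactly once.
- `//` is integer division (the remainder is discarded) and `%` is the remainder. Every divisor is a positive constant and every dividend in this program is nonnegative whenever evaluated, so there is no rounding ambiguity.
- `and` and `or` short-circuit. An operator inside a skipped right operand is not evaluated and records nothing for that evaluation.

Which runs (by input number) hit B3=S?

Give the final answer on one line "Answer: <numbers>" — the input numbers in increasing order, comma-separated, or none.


input #1 (n=14, u=7): hits B3=S
input #2 (n=10, u=9): never hits B3=S
input #3 (n=5, u=3): never hits B3=S
input #4 (n=10, u=3): never hits B3=S
input #5 (n=11, u=6): never hits B3=S
input #6 (n=4, u=4): never hits B3=S
input #7 (n=11, u=4): never hits B3=S
Answer: 1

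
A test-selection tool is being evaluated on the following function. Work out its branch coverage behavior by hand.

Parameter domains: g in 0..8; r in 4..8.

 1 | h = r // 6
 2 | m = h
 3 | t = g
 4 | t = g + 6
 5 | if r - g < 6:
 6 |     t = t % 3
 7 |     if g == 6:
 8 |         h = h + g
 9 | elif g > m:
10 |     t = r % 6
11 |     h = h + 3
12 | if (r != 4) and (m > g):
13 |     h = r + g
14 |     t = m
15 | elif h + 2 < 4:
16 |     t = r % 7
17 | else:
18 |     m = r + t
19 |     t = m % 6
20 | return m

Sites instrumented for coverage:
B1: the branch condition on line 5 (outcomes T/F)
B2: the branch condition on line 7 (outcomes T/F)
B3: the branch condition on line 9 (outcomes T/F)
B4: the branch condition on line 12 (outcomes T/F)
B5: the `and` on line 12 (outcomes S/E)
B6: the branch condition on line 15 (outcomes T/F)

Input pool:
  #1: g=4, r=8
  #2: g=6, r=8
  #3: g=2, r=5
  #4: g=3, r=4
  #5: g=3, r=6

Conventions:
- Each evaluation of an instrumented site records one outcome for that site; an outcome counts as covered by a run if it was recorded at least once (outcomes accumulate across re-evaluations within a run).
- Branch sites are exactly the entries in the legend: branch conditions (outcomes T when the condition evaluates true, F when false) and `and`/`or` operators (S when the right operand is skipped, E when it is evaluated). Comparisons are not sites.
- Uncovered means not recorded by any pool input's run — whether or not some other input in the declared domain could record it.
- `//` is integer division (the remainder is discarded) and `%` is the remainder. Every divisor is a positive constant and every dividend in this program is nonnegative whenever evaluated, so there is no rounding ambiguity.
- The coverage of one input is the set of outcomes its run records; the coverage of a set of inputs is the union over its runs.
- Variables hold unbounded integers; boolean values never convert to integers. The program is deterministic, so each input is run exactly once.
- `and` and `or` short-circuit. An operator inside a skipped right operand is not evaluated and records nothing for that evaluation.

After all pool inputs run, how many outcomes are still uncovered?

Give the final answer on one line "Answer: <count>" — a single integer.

input #1 (g=4, r=8): events B1->T, B2->F, B5->E, B4->F, B6->T; covers B1=T, B2=F, B4=F, B5=E, B6=T
input #2 (g=6, r=8): events B1->T, B2->T, B5->E, B4->F, B6->F; covers B1=T, B2=T, B4=F, B5=E, B6=F
input #3 (g=2, r=5): events B1->T, B2->F, B5->E, B4->F, B6->T; covers B1=T, B2=F, B4=F, B5=E, B6=T
input #4 (g=3, r=4): events B1->T, B2->F, B5->S, B4->F, B6->T; covers B1=T, B2=F, B4=F, B5=S, B6=T
input #5 (g=3, r=6): events B1->T, B2->F, B5->E, B4->F, B6->T; covers B1=T, B2=F, B4=F, B5=E, B6=T
union over the pool: B1=T, B2=T, B2=F, B4=F, B5=S, B5=E, B6=T, B6=F
uncovered (4 of 12): B1=F, B3=T, B3=F, B4=T

Answer: 4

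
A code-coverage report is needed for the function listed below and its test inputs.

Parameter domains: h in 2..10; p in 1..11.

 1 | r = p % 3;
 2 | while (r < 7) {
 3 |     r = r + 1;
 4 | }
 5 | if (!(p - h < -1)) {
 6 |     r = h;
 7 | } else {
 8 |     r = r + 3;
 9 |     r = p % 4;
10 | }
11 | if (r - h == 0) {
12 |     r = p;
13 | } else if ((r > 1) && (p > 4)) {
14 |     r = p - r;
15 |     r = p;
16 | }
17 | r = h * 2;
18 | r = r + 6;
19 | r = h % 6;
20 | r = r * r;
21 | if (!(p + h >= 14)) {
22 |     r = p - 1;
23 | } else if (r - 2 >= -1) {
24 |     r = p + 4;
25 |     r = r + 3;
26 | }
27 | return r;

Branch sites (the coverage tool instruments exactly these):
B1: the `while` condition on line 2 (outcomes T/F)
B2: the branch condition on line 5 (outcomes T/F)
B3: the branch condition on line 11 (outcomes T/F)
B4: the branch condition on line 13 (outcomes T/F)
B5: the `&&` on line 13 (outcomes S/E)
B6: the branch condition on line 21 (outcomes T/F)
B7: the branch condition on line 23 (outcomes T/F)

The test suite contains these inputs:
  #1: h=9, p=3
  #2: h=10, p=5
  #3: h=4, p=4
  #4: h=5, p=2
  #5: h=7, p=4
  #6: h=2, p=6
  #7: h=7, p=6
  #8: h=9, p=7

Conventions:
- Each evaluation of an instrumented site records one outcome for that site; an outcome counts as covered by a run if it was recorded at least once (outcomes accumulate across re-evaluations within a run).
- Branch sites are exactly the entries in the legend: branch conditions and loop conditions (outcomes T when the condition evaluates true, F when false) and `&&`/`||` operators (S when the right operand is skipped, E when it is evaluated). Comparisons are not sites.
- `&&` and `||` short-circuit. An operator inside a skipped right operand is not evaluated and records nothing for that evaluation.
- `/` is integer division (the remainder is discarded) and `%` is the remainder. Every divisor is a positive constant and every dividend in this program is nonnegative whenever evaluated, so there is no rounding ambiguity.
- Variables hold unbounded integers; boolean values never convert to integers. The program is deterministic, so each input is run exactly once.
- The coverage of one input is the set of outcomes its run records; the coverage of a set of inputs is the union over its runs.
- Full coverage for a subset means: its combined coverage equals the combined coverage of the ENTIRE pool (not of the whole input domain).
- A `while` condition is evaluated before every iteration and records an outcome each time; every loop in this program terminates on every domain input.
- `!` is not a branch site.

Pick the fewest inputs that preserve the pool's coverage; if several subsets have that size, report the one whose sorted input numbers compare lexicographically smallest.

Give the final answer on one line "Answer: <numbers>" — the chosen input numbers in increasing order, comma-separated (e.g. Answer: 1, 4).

test 1 (h=9, p=3) fires B1->T, B1->T, B1->T, B1->T, B1->T, B1->T, B1->T, B1->F, B2->F, B3->F, B5->E, B4->F, B6->T; hits B1=T, B1=F, B2=F, B3=F, B4=F, B5=E, B6=T
test 2 (h=10, p=5) fires B1->T, B1->T, B1->T, B1->T, B1->T, B1->F, B2->F, B3->F, B5->S, B4->F, B6->F, B7->T; hits B1=T, B1=F, B2=F, B3=F, B4=F, B5=S, B6=F, B7=T
test 3 (h=4, p=4) fires B1->T, B1->T, B1->T, B1->T, B1->T, B1->T, B1->F, B2->T, B3->T, B6->T; hits B1=T, B1=F, B2=T, B3=T, B6=T
test 4 (h=5, p=2) fires B1->T, B1->T, B1->T, B1->T, B1->T, B1->F, B2->F, B3->F, B5->E, B4->F, B6->T; hits B1=T, B1=F, B2=F, B3=F, B4=F, B5=E, B6=T
test 5 (h=7, p=4) fires B1->T, B1->T, B1->T, B1->T, B1->T, B1->T, B1->F, B2->F, B3->F, B5->S, B4->F, B6->T; hits B1=T, B1=F, B2=F, B3=F, B4=F, B5=S, B6=T
test 6 (h=2, p=6) fires B1->T, B1->T, B1->T, B1->T, B1->T, B1->T, B1->T, B1->F, B2->T, B3->T, B6->T; hits B1=T, B1=F, B2=T, B3=T, B6=T
test 7 (h=7, p=6) fires B1->T, B1->T, B1->T, B1->T, B1->T, B1->T, B1->T, B1->F, B2->T, B3->T, B6->T; hits B1=T, B1=F, B2=T, B3=T, B6=T
test 8 (h=9, p=7) fires B1->T, B1->T, B1->T, B1->T, B1->T, B1->T, B1->F, B2->F, B3->F, B5->E, B4->T, B6->F, B7->T; hits B1=T, B1=F, B2=F, B3=F, B4=T, B5=E, B6=F, B7=T
together the pool reaches 13 outcomes: B1=T, B1=F, B2=T, B2=F, B3=T, B3=F, B4=T, B4=F, B5=S, B5=E, B6=T, B6=F, B7=T
checked all size-1 subsets: none covers 13 outcomes (max 8/13)
checked all size-2 subsets: none covers 13 outcomes (max 11/13)
the canonical winner is {2, 3, 8}: size 3, full 13-outcome coverage, earliest index list among size-3 covers

Answer: 2, 3, 8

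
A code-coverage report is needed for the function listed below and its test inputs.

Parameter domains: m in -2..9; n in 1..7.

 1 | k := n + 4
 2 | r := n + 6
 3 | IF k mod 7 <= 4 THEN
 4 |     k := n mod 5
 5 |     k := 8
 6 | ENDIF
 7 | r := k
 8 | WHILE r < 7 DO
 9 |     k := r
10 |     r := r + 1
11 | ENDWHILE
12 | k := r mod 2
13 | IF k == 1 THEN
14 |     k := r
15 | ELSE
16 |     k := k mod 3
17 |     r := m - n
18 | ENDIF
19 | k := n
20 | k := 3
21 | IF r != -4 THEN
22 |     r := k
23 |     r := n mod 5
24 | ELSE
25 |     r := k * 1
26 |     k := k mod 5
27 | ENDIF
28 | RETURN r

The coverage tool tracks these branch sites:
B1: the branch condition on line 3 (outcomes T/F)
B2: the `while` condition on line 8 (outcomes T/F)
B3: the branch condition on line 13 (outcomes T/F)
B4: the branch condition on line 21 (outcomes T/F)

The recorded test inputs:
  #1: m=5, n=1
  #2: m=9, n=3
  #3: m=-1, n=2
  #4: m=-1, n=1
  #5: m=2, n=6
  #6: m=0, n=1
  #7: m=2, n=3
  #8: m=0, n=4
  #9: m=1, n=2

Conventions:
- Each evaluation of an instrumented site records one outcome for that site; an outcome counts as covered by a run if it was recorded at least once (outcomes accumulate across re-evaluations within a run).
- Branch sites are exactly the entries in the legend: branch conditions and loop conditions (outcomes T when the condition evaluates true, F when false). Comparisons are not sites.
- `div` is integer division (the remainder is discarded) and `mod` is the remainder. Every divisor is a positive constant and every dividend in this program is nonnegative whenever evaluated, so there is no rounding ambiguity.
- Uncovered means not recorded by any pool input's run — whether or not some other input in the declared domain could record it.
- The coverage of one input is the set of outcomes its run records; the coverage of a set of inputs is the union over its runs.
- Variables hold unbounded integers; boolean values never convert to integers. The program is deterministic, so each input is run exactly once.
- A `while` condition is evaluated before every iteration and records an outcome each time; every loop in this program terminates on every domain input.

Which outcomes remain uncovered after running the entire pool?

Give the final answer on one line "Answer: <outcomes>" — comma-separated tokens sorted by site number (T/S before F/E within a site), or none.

input #1, m=5, n=1: events B1->F, B2->T, B2->T, B2->F, B3->T, B4->T; outcomes B1=F, B2=T, B2=F, B3=T, B4=T
input #2, m=9, n=3: events B1->T, B2->F, B3->F, B4->T; outcomes B1=T, B2=F, B3=F, B4=T
input #3, m=-1, n=2: events B1->F, B2->T, B2->F, B3->T, B4->T; outcomes B1=F, B2=T, B2=F, B3=T, B4=T
input #4, m=-1, n=1: events B1->F, B2->T, B2->T, B2->F, B3->T, B4->T; outcomes B1=F, B2=T, B2=F, B3=T, B4=T
input #5, m=2, n=6: events B1->T, B2->F, B3->F, B4->F; outcomes B1=T, B2=F, B3=F, B4=F
input #6, m=0, n=1: events B1->F, B2->T, B2->T, B2->F, B3->T, B4->T; outcomes B1=F, B2=T, B2=F, B3=T, B4=T
input #7, m=2, n=3: events B1->T, B2->F, B3->F, B4->T; outcomes B1=T, B2=F, B3=F, B4=T
input #8, m=0, n=4: events B1->T, B2->F, B3->F, B4->F; outcomes B1=T, B2=F, B3=F, B4=F
input #9, m=1, n=2: events B1->F, B2->T, B2->F, B3->T, B4->T; outcomes B1=F, B2=T, B2=F, B3=T, B4=T
union over the pool: B1=T, B1=F, B2=T, B2=F, B3=T, B3=F, B4=T, B4=F
uncovered (0 of 8): none

Answer: none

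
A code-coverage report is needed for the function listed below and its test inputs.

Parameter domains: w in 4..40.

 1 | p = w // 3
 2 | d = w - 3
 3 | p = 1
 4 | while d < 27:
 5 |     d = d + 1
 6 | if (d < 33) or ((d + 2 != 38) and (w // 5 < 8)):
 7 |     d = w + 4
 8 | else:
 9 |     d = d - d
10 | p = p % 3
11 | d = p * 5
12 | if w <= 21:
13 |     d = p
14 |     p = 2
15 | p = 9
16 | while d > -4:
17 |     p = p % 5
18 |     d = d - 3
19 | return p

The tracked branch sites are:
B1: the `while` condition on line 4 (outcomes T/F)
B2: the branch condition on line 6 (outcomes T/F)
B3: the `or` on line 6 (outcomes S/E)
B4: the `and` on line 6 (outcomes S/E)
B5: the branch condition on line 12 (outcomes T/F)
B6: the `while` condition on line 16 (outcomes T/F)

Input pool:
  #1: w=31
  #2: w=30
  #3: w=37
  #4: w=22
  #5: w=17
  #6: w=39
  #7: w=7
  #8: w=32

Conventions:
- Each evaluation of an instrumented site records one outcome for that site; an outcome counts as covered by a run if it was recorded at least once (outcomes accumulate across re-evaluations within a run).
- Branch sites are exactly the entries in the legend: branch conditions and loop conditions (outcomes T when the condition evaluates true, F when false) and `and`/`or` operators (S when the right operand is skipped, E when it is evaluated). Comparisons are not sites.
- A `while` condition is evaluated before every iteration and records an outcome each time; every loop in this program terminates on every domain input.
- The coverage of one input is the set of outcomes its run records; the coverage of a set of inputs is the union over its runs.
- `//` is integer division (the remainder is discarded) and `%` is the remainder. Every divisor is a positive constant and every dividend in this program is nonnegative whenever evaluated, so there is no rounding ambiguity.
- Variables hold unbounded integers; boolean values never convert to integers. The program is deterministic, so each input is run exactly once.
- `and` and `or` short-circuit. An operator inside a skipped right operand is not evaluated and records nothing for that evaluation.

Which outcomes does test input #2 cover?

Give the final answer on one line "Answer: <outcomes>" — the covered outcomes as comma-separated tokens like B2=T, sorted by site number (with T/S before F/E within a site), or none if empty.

Tracing the run of input #2 (w=30):
  B1->F, B3->S, B2->T, B5->F, B6->T, B6->T, B6->T, B6->F
as a set, this run covers: B1=F, B2=T, B3=S, B5=F, B6=T, B6=F

Answer: B1=F, B2=T, B3=S, B5=F, B6=T, B6=F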